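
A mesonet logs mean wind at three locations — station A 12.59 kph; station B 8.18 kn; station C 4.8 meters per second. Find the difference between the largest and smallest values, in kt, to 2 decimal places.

2.53 kt

station A: 12.59 km/h = 6.7981 kt.
station C: 4.8 m/s = 9.3305 kt.
Spread: 9.3305 − 6.7981 = 2.53 kt.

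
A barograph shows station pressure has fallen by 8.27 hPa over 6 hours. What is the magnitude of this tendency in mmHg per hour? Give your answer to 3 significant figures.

8.27 hPa / 6 h × 0.750062 mmHg/hPa = 1.03 mmHg/h.

1.03 mmHg per hour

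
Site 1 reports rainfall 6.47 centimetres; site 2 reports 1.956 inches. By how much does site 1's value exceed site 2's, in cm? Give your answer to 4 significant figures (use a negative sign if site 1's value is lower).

1.502 cm

site 2: 1.956 in = 4.96824 cm.
Difference: 6.47000 − 4.96824 = 1.502 cm.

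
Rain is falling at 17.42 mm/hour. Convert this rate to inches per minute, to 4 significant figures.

0.01143 in/minute

17.42 mm/hour × 0.0393701 in/mm × 0.0166667 hour/minute = 0.01143 in/minute.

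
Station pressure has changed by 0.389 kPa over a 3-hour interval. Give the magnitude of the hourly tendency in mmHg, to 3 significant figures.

0.389 kPa / 3 h × 7.50062 mmHg/kPa = 0.973 mmHg/h.

0.973 mmHg per hour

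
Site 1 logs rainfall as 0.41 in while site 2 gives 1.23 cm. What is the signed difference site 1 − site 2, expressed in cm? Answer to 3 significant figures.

-0.189 cm

site 1: 0.41 in = 1.04140 cm.
Difference: 1.04140 − 1.23000 = -0.189 cm.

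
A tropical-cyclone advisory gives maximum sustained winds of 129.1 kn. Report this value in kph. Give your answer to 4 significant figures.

1 kt = 1.852 km/h, so 129.1 × 1.852 = 239.1 km/h.

239.1 km/h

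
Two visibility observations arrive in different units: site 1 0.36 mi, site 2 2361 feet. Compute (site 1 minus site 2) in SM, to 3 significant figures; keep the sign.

-0.0872 SM

site 2: 2361 ft = 0.447159 SM.
Difference: 0.360000 − 0.447159 = -0.0872 SM.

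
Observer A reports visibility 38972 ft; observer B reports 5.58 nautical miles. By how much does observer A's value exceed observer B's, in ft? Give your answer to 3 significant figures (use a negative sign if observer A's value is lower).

5070 ft

observer B: 5.58 nmi = 33904.72 ft.
Difference: 38972.00 − 33904.72 = 5070 ft.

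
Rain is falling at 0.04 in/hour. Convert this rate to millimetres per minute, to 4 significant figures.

0.01693 mm/minute

0.04 in/hour × 25.4 mm/in × 0.0166667 hour/minute = 0.01693 mm/minute.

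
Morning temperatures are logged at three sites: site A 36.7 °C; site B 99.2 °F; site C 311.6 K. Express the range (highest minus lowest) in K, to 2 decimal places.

1.75 K

site B: 99.2 °F = 37.333 °C.
site C: 311.6 K = 38.450 °C.
Spread: 38.450 − 36.700 = 1.750 °C.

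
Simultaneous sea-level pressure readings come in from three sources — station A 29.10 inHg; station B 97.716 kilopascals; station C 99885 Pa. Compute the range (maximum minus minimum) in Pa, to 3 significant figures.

2170 Pa

station A: 29.10 inHg = 98543.92 Pa.
station B: 97.716 kPa = 97716.00 Pa.
Spread: 99885.00 − 97716.00 = 2170 Pa.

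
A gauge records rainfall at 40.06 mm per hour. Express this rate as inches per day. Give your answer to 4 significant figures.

37.85 in/day

40.06 mm/hour × 0.0393701 in/mm × 24 hour/day = 37.85 in/day.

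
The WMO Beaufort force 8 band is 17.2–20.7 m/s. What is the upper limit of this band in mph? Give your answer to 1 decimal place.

46.3 mph

17.2–20.7 m/s × 2.237 = 38.5–46.3 mph.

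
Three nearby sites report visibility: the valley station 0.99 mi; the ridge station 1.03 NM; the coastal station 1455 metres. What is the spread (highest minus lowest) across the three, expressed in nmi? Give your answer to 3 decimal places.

the valley station: 0.99 SM = 0.86029 nmi.
the coastal station: 1455 m = 0.78564 nmi.
Spread: 1.03000 − 0.78564 = 0.244 nmi.

0.244 nmi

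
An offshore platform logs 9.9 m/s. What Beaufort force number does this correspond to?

Beaufort force 5

9.9 m/s lies in the Beaufort 5 band (fresh breeze, 8.0–10.7 m/s).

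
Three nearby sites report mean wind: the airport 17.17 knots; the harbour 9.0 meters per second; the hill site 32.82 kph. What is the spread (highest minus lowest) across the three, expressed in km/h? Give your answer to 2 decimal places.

the airport: 17.17 kt = 31.7988 km/h.
the harbour: 9.0 m/s = 32.4000 km/h.
Spread: 32.8200 − 31.7988 = 1.02 km/h.

1.02 km/h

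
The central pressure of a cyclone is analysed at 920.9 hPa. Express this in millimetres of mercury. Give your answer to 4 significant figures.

1 hPa = 0.750062 mmHg, so 920.9 × 0.750062 = 690.7 mmHg.

690.7 mmHg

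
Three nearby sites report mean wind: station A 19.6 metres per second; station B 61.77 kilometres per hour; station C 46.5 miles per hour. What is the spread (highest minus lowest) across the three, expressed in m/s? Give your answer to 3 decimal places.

3.629 m/s

station B: 61.77 km/h = 17.15833 m/s.
station C: 46.5 mph = 20.78736 m/s.
Spread: 20.78736 − 17.15833 = 3.629 m/s.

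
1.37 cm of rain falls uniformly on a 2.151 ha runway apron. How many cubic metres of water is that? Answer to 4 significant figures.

294.7 cubic metres

Depth: 1.37 cm × 10 = 13.7 mm.
Area: 2.151 ha = 21510 m².
1 mm over 1 m² is 1 L, so volume = 13.7 × 21510 = 294687 L = 294.7 m³.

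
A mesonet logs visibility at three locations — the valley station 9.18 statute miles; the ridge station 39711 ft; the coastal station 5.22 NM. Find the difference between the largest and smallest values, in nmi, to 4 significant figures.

2.757 nmi

the valley station: 9.18 SM = 7.97720 nmi.
the ridge station: 39711 ft = 6.53559 nmi.
Spread: 7.97720 − 5.22000 = 2.757 nmi.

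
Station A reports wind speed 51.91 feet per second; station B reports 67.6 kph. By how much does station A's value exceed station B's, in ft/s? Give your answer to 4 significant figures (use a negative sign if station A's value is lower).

-9.697 ft/s

station B: 67.6 km/h = 61.60688 ft/s.
Difference: 51.91000 − 61.60688 = -9.697 ft/s.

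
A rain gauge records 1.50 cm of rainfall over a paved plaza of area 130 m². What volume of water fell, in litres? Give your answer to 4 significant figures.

Depth: 1.50 cm × 10 = 15 mm.
1 mm over 1 m² is 1 L, so volume = 15 × 130 = 1950 L.

1950 litres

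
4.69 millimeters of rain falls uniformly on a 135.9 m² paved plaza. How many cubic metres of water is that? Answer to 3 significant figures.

1 mm over 1 m² is 1 L, so volume = 4.69 × 135.9 = 637.371 L = 0.637 m³.

0.637 cubic metres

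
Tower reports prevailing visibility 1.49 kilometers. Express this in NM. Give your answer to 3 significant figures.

0.805 nmi

1 km = 0.539957 nmi, so 1.49 × 0.539957 = 0.805 nmi.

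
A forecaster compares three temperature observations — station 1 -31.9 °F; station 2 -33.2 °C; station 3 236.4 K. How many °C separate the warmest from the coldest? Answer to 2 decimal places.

3.55 °C

station 1: -31.9 °F = -35.500 °C.
station 3: 236.4 K = -36.750 °C.
Spread: (-33.200) − (-36.750) = 3.550 °C.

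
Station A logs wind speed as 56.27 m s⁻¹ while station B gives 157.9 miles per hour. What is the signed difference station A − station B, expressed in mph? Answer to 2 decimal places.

station A: 56.27 m/s = 125.8724 mph.
Difference: 125.8724 − 157.9000 = -32.03 mph.

-32.03 mph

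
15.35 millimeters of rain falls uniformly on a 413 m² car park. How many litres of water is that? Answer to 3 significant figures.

1 mm over 1 m² is 1 L, so volume = 15.35 × 413 = 6339.55 L ≈ 6340 L.

6340 litres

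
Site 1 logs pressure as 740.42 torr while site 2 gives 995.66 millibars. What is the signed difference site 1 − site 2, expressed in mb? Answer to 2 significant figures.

site 1: 740.42 mmHg = 987.146 mb.
Difference: 987.146 − 995.660 = -8.5 mb.

-8.5 mb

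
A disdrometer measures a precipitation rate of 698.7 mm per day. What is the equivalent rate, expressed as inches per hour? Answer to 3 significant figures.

1.15 in/hour

698.7 mm/day × 0.0393701 in/mm × 0.0416667 day/hour = 1.15 in/hour.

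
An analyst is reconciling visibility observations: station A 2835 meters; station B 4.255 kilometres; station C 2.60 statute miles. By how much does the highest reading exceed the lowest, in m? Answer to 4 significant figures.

station B: 4.255 km = 4255.00 m.
station C: 2.60 SM = 4184.29 m.
Spread: 4255.00 − 2835.00 = 1420 m.

1420 m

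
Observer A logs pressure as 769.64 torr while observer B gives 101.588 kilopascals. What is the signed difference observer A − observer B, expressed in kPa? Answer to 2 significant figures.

1.0 kPa

observer A: 769.64 mmHg = 102.610 kPa.
Difference: 102.610 − 101.588 = 1.0 kPa.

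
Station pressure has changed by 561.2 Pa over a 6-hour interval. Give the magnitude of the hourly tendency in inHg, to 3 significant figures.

0.0276 inHg per hour

561.2 Pa / 6 h × 0.0002953 inHg/Pa = 0.0276 inHg/h.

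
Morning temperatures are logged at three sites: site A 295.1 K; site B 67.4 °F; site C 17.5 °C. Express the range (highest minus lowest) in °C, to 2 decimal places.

site A: 295.1 K = 21.950 °C.
site B: 67.4 °F = 19.667 °C.
Spread: 21.950 − 17.500 = 4.450 °C.

4.45 °C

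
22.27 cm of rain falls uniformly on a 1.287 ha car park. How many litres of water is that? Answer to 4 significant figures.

Depth: 22.27 cm × 10 = 222.7 mm.
Area: 1.287 ha = 12870 m².
1 mm over 1 m² is 1 L, so volume = 222.7 × 12870 = 2866149 L ≈ 2866000 L.

2866000 litres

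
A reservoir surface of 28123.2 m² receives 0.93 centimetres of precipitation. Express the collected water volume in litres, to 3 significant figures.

Depth: 0.93 cm × 10 = 9.3 mm.
1 mm over 1 m² is 1 L, so volume = 9.3 × 28123.2 = 261545.76 L ≈ 262000 L.

262000 litres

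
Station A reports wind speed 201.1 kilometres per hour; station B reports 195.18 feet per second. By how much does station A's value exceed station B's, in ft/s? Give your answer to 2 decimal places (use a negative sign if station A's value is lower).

station A: 201.1 km/h = 183.2714 ft/s.
Difference: 183.2714 − 195.1800 = -11.91 ft/s.

-11.91 ft/s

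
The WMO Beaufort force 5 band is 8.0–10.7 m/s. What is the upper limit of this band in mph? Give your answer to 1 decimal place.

8.0–10.7 m/s × 2.237 = 17.9–23.9 mph.

23.9 mph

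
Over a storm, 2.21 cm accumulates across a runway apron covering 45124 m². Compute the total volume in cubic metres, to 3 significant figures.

997 cubic metres

Depth: 2.21 cm × 10 = 22.1 mm.
1 mm over 1 m² is 1 L, so volume = 22.1 × 45124 = 997240.4 L = 997 m³.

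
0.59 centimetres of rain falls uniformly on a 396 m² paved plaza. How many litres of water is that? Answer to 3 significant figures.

2340 litres

Depth: 0.59 cm × 10 = 5.9 mm.
1 mm over 1 m² is 1 L, so volume = 5.9 × 396 = 2336.4 L ≈ 2340 L.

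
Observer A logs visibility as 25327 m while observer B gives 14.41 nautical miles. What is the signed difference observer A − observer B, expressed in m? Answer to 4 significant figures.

observer B: 14.41 nmi = 26687.32 m.
Difference: 25327.00 − 26687.32 = -1360 m.

-1360 m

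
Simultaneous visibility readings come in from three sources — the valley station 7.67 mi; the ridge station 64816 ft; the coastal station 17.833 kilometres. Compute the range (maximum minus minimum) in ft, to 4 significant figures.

24320 ft

the valley station: 7.67 SM = 40497.60 ft.
the coastal station: 17.833 km = 58507.22 ft.
Spread: 64816.00 − 40497.60 = 24320 ft.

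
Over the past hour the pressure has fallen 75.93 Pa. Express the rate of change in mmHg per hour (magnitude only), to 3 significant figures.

75.93 Pa / 1 h × 0.00750062 mmHg/Pa = 0.570 mmHg/h.

0.570 mmHg per hour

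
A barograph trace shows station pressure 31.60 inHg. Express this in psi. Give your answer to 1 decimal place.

1 inHg = 0.491154 psi, so 31.60 × 0.491154 = 15.5 psi.

15.5 psi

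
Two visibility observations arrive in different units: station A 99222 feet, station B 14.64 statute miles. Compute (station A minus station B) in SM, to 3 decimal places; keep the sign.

station A: 99222 ft = 18.79205 SM.
Difference: 18.79205 − 14.64000 = 4.152 SM.

4.152 SM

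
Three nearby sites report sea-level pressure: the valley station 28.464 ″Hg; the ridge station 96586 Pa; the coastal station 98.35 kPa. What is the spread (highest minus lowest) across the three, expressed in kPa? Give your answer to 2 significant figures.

2.0 kPa

the valley station: 28.464 inHg = 96.390 kPa.
the ridge station: 96586 Pa = 96.586 kPa.
Spread: 98.350 − 96.390 = 2.0 kPa.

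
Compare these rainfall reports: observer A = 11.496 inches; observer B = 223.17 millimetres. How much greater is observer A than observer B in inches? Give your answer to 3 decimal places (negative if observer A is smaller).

observer B: 223.17 mm = 8.78622 in.
Difference: 11.49600 − 8.78622 = 2.710 in.

2.710 in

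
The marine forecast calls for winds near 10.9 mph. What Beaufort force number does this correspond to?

Beaufort force 3

10.9 mph = 4.9 m/s, which is Beaufort 3 (gentle breeze, 3.4–5.4 m/s).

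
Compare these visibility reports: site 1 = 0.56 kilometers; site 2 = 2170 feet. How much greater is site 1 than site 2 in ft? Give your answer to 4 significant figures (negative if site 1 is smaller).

-332.7 ft

site 1: 0.56 km = 1837.270 ft.
Difference: 1837.270 − 2170.000 = -332.7 ft.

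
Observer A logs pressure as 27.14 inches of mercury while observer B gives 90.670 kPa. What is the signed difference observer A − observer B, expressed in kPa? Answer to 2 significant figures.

1.2 kPa

observer A: 27.14 inHg = 91.907 kPa.
Difference: 91.907 − 90.670 = 1.2 kPa.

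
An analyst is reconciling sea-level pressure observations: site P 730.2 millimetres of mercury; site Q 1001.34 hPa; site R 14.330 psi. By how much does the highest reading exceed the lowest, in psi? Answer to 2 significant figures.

0.40 psi

site P: 730.2 mmHg = 14.1197 psi.
site Q: 1001.34 hPa = 14.5232 psi.
Spread: 14.5232 − 14.1197 = 0.40 psi.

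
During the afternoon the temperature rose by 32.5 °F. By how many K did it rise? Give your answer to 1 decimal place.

18.1 K

Converting a difference, only the 9/5 scale factor applies: ΔK = 32.5 × 0.5556 = 18.1 K.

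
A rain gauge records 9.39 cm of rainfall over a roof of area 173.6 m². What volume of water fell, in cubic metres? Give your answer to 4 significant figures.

16.30 cubic metres

Depth: 9.39 cm × 10 = 93.9 mm.
1 mm over 1 m² is 1 L, so volume = 93.9 × 173.6 = 16301.04 L = 16.30 m³.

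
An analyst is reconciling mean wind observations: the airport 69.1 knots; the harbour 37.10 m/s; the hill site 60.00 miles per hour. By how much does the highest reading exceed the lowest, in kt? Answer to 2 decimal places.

19.98 kt

the harbour: 37.10 m/s = 72.1166 kt.
the hill site: 60.00 mph = 52.1386 kt.
Spread: 72.1166 − 52.1386 = 19.98 kt.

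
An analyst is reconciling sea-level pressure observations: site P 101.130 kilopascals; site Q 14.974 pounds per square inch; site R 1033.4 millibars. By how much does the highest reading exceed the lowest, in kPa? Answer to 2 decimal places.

2.21 kPa

site Q: 14.974 psi = 103.2421 kPa.
site R: 1033.4 mb = 103.3400 kPa.
Spread: 103.3400 − 101.1300 = 2.21 kPa.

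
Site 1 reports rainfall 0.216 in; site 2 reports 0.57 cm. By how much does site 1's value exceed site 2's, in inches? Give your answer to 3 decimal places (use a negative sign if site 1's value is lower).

site 2: 0.57 cm = 0.22441 in.
Difference: 0.21600 − 0.22441 = -0.008 in.

-0.008 in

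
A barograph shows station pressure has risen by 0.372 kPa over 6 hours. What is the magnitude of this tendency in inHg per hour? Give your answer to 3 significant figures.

0.0183 inHg per hour

0.372 kPa / 6 h × 0.2953 inHg/kPa = 0.0183 inHg/h.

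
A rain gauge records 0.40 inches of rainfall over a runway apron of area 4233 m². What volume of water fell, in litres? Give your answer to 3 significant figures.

Depth: 0.40 in × 25.4 = 10.16 mm.
1 mm over 1 m² is 1 L, so volume = 10.16 × 4233 = 43007.28 L ≈ 43000 L.

43000 litres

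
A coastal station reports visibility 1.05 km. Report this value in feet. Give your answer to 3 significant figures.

3440 ft

1 km = 3280.84 ft, so 1.05 × 3280.84 = 3440 ft.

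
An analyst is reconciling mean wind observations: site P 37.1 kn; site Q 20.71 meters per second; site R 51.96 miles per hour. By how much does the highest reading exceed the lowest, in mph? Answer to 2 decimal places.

site P: 37.1 kt = 42.6939 mph.
site Q: 20.71 m/s = 46.3270 mph.
Spread: 51.9600 − 42.6939 = 9.27 mph.

9.27 mph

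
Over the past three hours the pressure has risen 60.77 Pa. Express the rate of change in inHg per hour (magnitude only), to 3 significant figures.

0.00598 inHg per hour

60.77 Pa / 3 h × 0.0002953 inHg/Pa = 0.00598 inHg/h.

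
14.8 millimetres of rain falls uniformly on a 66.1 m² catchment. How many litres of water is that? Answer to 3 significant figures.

978 litres

1 mm over 1 m² is 1 L, so volume = 14.8 × 66.1 = 978.28 L ≈ 978 L.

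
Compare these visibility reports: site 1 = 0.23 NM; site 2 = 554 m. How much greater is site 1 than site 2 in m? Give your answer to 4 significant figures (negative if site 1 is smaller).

-128.0 m

site 1: 0.23 nmi = 425.960 m.
Difference: 425.960 − 554.000 = -128.0 m.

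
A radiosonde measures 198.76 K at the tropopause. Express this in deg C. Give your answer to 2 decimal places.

-74.39 °C

°C = 198.76 − 273.15 = -74.39 °C.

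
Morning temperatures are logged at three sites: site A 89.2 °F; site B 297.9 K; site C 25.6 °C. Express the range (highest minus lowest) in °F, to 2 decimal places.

12.65 °F

site A: 89.2 °F = 31.778 °C.
site B: 297.9 K = 24.750 °C.
Spread: 31.778 − 24.750 = 7.028 °C = 12.65 °F.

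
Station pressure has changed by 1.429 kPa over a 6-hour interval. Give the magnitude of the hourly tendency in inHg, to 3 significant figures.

1.429 kPa / 6 h × 0.2953 inHg/kPa = 0.0703 inHg/h.

0.0703 inHg per hour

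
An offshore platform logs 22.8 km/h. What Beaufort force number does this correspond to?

Beaufort force 4

22.8 km/h = 6.3 m/s, which is Beaufort 4 (moderate breeze, 5.5–7.9 m/s).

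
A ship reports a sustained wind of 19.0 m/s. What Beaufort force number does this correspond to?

Beaufort force 8

19.0 m/s lies in the Beaufort 8 band (gale, 17.2–20.7 m/s).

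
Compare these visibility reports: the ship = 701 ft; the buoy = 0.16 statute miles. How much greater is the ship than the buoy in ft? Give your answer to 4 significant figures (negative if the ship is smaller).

-143.8 ft

the buoy: 0.16 SM = 844.800 ft.
Difference: 701.000 − 844.800 = -143.8 ft.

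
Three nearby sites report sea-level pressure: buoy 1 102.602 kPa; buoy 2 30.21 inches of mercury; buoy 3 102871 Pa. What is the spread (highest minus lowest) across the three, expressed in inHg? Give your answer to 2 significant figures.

0.17 inHg

buoy 1: 102.602 kPa = 30.2984 inHg.
buoy 3: 102871 Pa = 30.3778 inHg.
Spread: 30.3778 − 30.2100 = 0.17 inHg.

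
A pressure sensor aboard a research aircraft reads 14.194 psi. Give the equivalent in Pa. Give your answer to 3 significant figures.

1 psi = 6894.76 Pa, so 14.194 × 6894.76 = 97900 Pa.

97900 Pa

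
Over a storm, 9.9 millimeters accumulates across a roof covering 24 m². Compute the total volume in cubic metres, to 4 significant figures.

0.2376 cubic metres

1 mm over 1 m² is 1 L, so volume = 9.9 × 24 = 237.6 L = 0.2376 m³.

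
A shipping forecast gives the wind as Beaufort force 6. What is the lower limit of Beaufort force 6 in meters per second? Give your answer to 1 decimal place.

10.8 m/s

Beaufort 6 (strong breeze) spans 10.8–13.8 m/s.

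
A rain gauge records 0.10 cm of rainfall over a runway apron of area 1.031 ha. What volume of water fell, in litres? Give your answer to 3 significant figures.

Depth: 0.10 cm × 10 = 1 mm.
Area: 1.031 ha = 10310 m².
1 mm over 1 m² is 1 L, so volume = 1 × 10310 = 10310 L ≈ 10300 L.

10300 litres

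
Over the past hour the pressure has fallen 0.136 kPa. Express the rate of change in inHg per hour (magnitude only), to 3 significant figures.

0.0402 inHg per hour

0.136 kPa / 1 h × 0.2953 inHg/kPa = 0.0402 inHg/h.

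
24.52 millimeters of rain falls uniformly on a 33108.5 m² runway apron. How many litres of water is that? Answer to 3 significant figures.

812000 litres

1 mm over 1 m² is 1 L, so volume = 24.52 × 33108.5 = 811820.42 L ≈ 812000 L.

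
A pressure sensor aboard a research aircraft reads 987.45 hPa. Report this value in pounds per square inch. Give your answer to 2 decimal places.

14.32 psi

1 hPa = 0.0145038 psi, so 987.45 × 0.0145038 = 14.32 psi.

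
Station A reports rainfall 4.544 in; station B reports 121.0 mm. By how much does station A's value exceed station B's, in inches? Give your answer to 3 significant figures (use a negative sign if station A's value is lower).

station B: 121.0 mm = 4.76378 in.
Difference: 4.54400 − 4.76378 = -0.220 in.

-0.220 in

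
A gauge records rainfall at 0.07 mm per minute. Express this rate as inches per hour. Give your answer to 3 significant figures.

0.07 mm/minute × 0.0393701 in/mm × 60 minute/hour = 0.165 in/hour.

0.165 in/hour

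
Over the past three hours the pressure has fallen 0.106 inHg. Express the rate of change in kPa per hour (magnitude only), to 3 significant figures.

0.106 inHg / 3 h × 3.38639 kPa/inHg = 0.120 kPa/h.

0.120 kPa per hour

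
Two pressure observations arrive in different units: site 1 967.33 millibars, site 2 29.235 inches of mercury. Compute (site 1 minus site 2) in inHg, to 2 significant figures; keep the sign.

site 1: 967.33 mb = 28.5652 inHg.
Difference: 28.5652 − 29.2350 = -0.67 inHg.

-0.67 inHg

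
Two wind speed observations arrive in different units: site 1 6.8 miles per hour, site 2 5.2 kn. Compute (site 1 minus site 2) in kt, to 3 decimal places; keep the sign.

site 1: 6.8 mph = 5.90904 kt.
Difference: 5.90904 − 5.20000 = 0.709 kt.

0.709 kt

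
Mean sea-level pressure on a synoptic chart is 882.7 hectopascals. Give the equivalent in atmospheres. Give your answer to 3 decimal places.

0.871 atm

1 hPa = 0.000986923 atm, so 882.7 × 0.000986923 = 0.871 atm.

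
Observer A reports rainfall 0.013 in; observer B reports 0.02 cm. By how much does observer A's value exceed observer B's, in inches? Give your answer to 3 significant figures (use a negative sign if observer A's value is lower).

observer B: 0.02 cm = 0.0078740 in.
Difference: 0.0130000 − 0.0078740 = 0.00513 in.

0.00513 in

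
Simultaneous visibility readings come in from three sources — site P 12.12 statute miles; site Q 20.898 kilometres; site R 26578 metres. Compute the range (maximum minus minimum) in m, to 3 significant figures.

7070 m

site P: 12.12 SM = 19505.25 m.
site Q: 20.898 km = 20898.00 m.
Spread: 26578.00 − 19505.25 = 7070 m.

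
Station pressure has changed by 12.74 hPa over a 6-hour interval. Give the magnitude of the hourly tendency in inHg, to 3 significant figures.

0.0627 inHg per hour

12.74 hPa / 6 h × 0.02953 inHg/hPa = 0.0627 inHg/h.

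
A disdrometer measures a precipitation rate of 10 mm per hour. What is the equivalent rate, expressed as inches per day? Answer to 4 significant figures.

9.449 in/day

10 mm/hour × 0.0393701 in/mm × 24 hour/day = 9.449 in/day.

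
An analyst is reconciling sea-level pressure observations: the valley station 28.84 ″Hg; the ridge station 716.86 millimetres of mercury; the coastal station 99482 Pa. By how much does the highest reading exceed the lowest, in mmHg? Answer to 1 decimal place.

the valley station: 28.84 inHg = 732.536 mmHg.
the coastal station: 99482 Pa = 746.176 mmHg.
Spread: 746.176 − 716.860 = 29.3 mmHg.

29.3 mmHg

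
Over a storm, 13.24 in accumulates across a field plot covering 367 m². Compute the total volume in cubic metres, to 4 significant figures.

123.4 cubic metres

Depth: 13.24 in × 25.4 = 336.296 mm.
1 mm over 1 m² is 1 L, so volume = 336.296 × 367 = 123420.63 L = 123.4 m³.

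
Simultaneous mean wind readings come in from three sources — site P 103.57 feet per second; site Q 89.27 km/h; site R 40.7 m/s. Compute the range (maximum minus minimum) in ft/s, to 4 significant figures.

52.17 ft/s

site Q: 89.27 km/h = 81.3557 ft/s.
site R: 40.7 m/s = 133.5302 ft/s.
Spread: 133.5302 − 81.3557 = 52.17 ft/s.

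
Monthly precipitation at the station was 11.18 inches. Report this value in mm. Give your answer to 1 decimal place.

284.0 mm

1 in = 25.4 mm, so 11.18 × 25.4 = 284.0 mm.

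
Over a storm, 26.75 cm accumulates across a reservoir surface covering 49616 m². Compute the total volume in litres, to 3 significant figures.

13300000 litres

Depth: 26.75 cm × 10 = 267.5 mm.
1 mm over 1 m² is 1 L, so volume = 267.5 × 49616 = 13272280 L ≈ 13300000 L.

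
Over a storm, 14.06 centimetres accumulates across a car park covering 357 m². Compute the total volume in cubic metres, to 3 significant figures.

Depth: 14.06 cm × 10 = 140.6 mm.
1 mm over 1 m² is 1 L, so volume = 140.6 × 357 = 50194.2 L = 50.2 m³.

50.2 cubic metres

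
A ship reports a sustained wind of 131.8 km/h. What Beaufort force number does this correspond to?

Beaufort force 12

131.8 km/h = 36.6 m/s, which is Beaufort 12 (hurricane force, ≥32.7 m/s).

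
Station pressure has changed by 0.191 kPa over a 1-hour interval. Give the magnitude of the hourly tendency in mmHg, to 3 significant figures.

1.43 mmHg per hour

0.191 kPa / 1 h × 7.50062 mmHg/kPa = 1.43 mmHg/h.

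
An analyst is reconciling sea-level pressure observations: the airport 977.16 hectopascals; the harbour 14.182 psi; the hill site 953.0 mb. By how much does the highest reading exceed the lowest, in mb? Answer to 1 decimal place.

the airport: 977.16 hPa = 977.160 mb.
the harbour: 14.182 psi = 977.814 mb.
Spread: 977.814 − 953.000 = 24.8 mb.

24.8 mb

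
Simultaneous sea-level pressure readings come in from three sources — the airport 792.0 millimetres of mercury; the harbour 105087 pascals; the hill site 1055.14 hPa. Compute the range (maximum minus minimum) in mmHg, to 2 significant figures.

the harbour: 105087 Pa = 788.217 mmHg.
the hill site: 1055.14 hPa = 791.420 mmHg.
Spread: 792.000 − 788.217 = 3.8 mmHg.

3.8 mmHg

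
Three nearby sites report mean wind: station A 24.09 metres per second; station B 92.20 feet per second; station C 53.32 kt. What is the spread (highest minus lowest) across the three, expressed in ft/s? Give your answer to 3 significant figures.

station A: 24.09 m/s = 79.035 ft/s.
station C: 53.32 kt = 89.994 ft/s.
Spread: 92.200 − 79.035 = 13.2 ft/s.

13.2 ft/s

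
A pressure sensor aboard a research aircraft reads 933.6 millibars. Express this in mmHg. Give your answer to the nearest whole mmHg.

1 mb = 0.750062 mmHg, so 933.6 × 0.750062 = 700 mmHg.

700 mmHg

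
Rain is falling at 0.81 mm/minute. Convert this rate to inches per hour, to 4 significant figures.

0.81 mm/minute × 0.0393701 in/mm × 60 minute/hour = 1.913 in/hour.

1.913 in/hour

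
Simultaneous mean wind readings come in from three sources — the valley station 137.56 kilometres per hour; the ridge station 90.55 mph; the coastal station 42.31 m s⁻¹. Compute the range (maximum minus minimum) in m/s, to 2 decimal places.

the valley station: 137.56 km/h = 38.2111 m/s.
the ridge station: 90.55 mph = 40.4795 m/s.
Spread: 42.3100 − 38.2111 = 4.10 m/s.

4.10 m/s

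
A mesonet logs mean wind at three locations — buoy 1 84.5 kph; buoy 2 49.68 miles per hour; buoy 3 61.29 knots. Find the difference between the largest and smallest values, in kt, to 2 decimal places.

buoy 1: 84.5 km/h = 45.6263 kt.
buoy 2: 49.68 mph = 43.1707 kt.
Spread: 61.2900 − 43.1707 = 18.12 kt.

18.12 kt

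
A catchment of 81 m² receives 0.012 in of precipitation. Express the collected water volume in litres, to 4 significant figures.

Depth: 0.012 in × 25.4 = 0.3048 mm.
1 mm over 1 m² is 1 L, so volume = 0.3048 × 81 = 24.6888 L ≈ 24.69 L.

24.69 litres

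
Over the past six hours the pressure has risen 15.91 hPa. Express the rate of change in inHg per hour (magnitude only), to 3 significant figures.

0.0783 inHg per hour

15.91 hPa / 6 h × 0.02953 inHg/hPa = 0.0783 inHg/h.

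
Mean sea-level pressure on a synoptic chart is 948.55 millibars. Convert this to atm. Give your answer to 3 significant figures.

0.936 atm

1 mb = 0.000986923 atm, so 948.55 × 0.000986923 = 0.936 atm.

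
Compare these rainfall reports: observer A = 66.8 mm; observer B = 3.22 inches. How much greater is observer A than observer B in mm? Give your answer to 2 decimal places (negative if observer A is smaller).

observer B: 3.22 in = 81.7880 mm.
Difference: 66.8000 − 81.7880 = -14.99 mm.

-14.99 mm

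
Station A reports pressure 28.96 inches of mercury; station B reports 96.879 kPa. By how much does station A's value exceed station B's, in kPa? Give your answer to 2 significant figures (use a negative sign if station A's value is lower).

station A: 28.96 inHg = 98.070 kPa.
Difference: 98.070 − 96.879 = 1.2 kPa.

1.2 kPa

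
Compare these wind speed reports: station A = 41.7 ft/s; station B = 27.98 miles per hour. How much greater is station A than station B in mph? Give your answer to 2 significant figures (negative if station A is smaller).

station A: 41.7 ft/s = 28.4318 mph.
Difference: 28.4318 − 27.9800 = 0.45 mph.

0.45 mph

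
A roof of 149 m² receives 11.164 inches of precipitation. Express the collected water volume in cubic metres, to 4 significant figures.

42.25 cubic metres

Depth: 11.164 in × 25.4 = 283.5656 mm.
1 mm over 1 m² is 1 L, so volume = 283.5656 × 149 = 42251.274 L = 42.25 m³.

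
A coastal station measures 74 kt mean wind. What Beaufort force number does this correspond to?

74 kt lies in the Beaufort 12 band (hurricane force, ≥64 kt).

Beaufort force 12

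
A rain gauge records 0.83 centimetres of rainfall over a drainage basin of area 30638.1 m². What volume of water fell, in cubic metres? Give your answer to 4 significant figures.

Depth: 0.83 cm × 10 = 8.3 mm.
1 mm over 1 m² is 1 L, so volume = 8.3 × 30638.1 = 254296.23 L = 254.3 m³.

254.3 cubic metres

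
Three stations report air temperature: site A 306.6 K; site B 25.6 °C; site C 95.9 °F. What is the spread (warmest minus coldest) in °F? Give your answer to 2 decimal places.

site A: 306.6 K = 33.450 °C.
site C: 95.9 °F = 35.500 °C.
Spread: 35.500 − 25.600 = 9.900 °C = 17.82 °F.

17.82 °F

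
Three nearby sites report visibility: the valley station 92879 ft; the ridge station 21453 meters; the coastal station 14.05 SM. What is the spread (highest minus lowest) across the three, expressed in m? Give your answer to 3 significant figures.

the valley station: 92879 ft = 28309.52 m.
the coastal station: 14.05 SM = 22611.28 m.
Spread: 28309.52 − 21453.00 = 6860 m.

6860 m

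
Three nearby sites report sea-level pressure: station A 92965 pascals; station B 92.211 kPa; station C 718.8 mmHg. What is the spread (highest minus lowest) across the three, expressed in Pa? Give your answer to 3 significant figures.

3620 Pa

station B: 92.211 kPa = 92211.00 Pa.
station C: 718.8 mmHg = 95832.13 Pa.
Spread: 95832.13 − 92211.00 = 3620 Pa.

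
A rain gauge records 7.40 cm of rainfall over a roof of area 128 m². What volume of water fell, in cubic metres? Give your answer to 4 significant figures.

9.472 cubic metres

Depth: 7.40 cm × 10 = 74 mm.
1 mm over 1 m² is 1 L, so volume = 74 × 128 = 9472 L = 9.472 m³.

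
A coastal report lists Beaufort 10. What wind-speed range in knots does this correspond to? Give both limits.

Beaufort 10 (storm) spans 48–55 knots.

48 to 55 kt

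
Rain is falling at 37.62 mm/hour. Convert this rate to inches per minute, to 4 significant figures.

0.02469 in/minute

37.62 mm/hour × 0.0393701 in/mm × 0.0166667 hour/minute = 0.02469 in/minute.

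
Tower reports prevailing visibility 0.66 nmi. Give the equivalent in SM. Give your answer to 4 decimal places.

1 nmi = 1.15078 SM, so 0.66 × 1.15078 = 0.7595 SM.

0.7595 SM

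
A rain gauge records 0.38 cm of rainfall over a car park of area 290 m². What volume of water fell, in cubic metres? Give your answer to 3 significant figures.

1.10 cubic metres

Depth: 0.38 cm × 10 = 3.8 mm.
1 mm over 1 m² is 1 L, so volume = 3.8 × 290 = 1102 L = 1.10 m³.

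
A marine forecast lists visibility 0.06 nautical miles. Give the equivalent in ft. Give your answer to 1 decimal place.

364.6 ft

1 nmi = 6076.12 ft, so 0.06 × 6076.12 = 364.6 ft.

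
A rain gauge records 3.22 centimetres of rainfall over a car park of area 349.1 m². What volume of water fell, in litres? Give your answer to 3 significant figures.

Depth: 3.22 cm × 10 = 32.2 mm.
1 mm over 1 m² is 1 L, so volume = 32.2 × 349.1 = 11241.02 L ≈ 11200 L.

11200 litres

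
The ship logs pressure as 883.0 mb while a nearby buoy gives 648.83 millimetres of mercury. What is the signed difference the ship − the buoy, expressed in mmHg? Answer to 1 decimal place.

13.5 mmHg

the ship: 883.0 mb = 662.304 mmHg.
Difference: 662.304 − 648.830 = 13.5 mmHg.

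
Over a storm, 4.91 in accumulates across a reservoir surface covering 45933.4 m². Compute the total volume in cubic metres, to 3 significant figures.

Depth: 4.91 in × 25.4 = 124.714 mm.
1 mm over 1 m² is 1 L, so volume = 124.714 × 45933.4 = 5728538 L = 5730 m³.

5730 cubic metres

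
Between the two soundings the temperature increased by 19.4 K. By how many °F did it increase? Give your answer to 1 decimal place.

34.9 °F

For a temperature change the 32° offset cancels: Δ°F = 19.4 × 1.8 = 34.9 °F.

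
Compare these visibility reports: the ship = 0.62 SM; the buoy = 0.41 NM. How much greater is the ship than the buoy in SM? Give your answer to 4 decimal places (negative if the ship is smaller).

the buoy: 0.41 nmi = 0.471820 SM.
Difference: 0.620000 − 0.471820 = 0.1482 SM.

0.1482 SM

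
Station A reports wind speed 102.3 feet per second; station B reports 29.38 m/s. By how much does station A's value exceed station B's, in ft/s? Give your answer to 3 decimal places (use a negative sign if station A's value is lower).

5.909 ft/s

station B: 29.38 m/s = 96.39108 ft/s.
Difference: 102.30000 − 96.39108 = 5.909 ft/s.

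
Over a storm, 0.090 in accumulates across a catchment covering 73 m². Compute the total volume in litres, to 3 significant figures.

167 litres

Depth: 0.090 in × 25.4 = 2.286 mm.
1 mm over 1 m² is 1 L, so volume = 2.286 × 73 = 166.878 L ≈ 167 L.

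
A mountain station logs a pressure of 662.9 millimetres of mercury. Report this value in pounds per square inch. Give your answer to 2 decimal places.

12.82 psi

1 mmHg = 0.0193368 psi, so 662.9 × 0.0193368 = 12.82 psi.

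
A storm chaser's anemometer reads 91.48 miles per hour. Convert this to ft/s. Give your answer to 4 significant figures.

134.2 ft/s

1 mph = 1.46667 ft/s, so 91.48 × 1.46667 = 134.2 ft/s.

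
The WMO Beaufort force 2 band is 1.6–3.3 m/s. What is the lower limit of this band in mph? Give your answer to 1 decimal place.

3.6 mph

1.6–3.3 m/s × 2.237 = 3.6–7.4 mph.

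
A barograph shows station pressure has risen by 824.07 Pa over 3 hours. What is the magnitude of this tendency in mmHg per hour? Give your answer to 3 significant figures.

824.07 Pa / 3 h × 0.00750062 mmHg/Pa = 2.06 mmHg/h.

2.06 mmHg per hour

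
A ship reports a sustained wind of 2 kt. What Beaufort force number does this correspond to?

2 kt lies in the Beaufort 1 band (light air, 1–3 kt).

Beaufort force 1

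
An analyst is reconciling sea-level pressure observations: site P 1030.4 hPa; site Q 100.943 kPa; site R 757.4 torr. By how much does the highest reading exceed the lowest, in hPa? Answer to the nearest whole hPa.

site Q: 100.943 kPa = 1009.43 hPa.
site R: 757.4 mmHg = 1009.78 hPa.
Spread: 1030.40 − 1009.43 = 21 hPa.

21 hPa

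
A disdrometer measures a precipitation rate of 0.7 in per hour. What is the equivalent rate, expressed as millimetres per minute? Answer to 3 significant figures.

0.7 in/hour × 25.4 mm/in × 0.0166667 hour/minute = 0.296 mm/minute.

0.296 mm/minute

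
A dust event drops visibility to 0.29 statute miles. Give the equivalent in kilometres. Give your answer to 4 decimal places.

0.4667 km

1 SM = 1.60934 km, so 0.29 × 1.60934 = 0.4667 km.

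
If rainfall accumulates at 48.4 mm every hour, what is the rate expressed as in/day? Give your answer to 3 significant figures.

48.4 mm/hour × 0.0393701 in/mm × 24 hour/day = 45.7 in/day.

45.7 in/day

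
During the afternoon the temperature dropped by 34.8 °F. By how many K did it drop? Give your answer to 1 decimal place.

Converting a difference, only the 9/5 scale factor applies: ΔK = 34.8 × 0.5556 = 19.3 K.

19.3 K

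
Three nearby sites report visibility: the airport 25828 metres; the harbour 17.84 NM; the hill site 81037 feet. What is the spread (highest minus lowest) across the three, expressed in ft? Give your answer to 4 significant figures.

27360 ft

the airport: 25828 m = 84737.53 ft.
the harbour: 17.84 nmi = 108397.90 ft.
Spread: 108397.90 − 81037.00 = 27360 ft.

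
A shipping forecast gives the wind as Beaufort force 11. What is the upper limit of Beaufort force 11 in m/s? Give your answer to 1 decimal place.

32.6 m/s

Beaufort 11 (violent storm) spans 28.5–32.6 m/s.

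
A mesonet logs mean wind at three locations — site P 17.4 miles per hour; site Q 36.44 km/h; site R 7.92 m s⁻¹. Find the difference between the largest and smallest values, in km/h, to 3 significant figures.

8.44 km/h

site P: 17.4 mph = 28.0026 km/h.
site R: 7.92 m/s = 28.5120 km/h.
Spread: 36.4400 − 28.0026 = 8.44 km/h.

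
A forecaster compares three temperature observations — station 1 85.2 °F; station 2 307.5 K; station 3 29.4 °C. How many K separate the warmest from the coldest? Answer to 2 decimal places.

4.95 K

station 1: 85.2 °F = 29.556 °C.
station 2: 307.5 K = 34.350 °C.
Spread: 34.350 − 29.400 = 4.950 °C.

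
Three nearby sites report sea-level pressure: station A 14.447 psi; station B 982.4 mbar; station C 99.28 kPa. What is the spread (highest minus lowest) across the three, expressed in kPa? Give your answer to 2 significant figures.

1.4 kPa

station A: 14.447 psi = 99.609 kPa.
station B: 982.4 mb = 98.240 kPa.
Spread: 99.609 − 98.240 = 1.4 kPa.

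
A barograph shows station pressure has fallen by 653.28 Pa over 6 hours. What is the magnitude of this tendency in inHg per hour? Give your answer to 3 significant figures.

653.28 Pa / 6 h × 0.0002953 inHg/Pa = 0.0322 inHg/h.

0.0322 inHg per hour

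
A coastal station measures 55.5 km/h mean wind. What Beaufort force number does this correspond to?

55.5 km/h = 15.4 m/s, which is Beaufort 7 (near gale, 13.9–17.1 m/s).

Beaufort force 7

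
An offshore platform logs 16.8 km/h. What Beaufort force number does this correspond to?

Beaufort force 3

16.8 km/h = 4.7 m/s, which is Beaufort 3 (gentle breeze, 3.4–5.4 m/s).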